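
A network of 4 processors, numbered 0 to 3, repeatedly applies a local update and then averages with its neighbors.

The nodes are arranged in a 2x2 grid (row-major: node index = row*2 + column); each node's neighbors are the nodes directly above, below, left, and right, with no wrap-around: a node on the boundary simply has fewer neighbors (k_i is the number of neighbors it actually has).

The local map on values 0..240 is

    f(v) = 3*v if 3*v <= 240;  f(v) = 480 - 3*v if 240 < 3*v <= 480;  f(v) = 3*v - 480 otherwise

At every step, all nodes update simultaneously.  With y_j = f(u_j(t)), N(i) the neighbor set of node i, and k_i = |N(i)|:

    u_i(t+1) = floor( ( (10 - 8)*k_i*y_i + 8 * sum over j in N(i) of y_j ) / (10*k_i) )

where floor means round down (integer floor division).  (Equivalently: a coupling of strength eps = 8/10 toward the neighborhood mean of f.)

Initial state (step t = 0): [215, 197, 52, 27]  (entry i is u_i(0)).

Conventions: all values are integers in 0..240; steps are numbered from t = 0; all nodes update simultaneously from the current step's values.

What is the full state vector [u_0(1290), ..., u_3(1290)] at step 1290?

Answer: [183, 183, 183, 183]
Key observation: The state at step 22, [57, 57, 57, 57], reappears at step 30: the system is in a cycle of period 8 from step 22 on.  Therefore the state at step 1290 equals the state at step 22 + ((1290 - 22) mod 8) = 26, which is [183, 183, 183, 183].

Derivation:
t=0: [215, 197, 52, 27]
t=1: [139, 120, 129, 123]
t=2: [97, 93, 88, 107]
t=3: [204, 179, 182, 198]
t=4: [75, 109, 111, 72]
t=5: [165, 207, 205, 163]
t=6: [113, 37, 36, 112]
t=7: [115, 136, 135, 116]
t=8: [85, 121, 121, 85]
t=9: [138, 203, 203, 138]
t=10: [116, 78, 78, 116]
t=11: [213, 152, 152, 213]
t=12: [51, 132, 132, 51]
t=13: [97, 139, 139, 97]
t=14: [88, 163, 163, 88]
t=15: [50, 174, 174, 50]
t=16: [63, 128, 128, 63]
t=17: [114, 170, 170, 114]
t=18: [51, 116, 116, 51]
t=19: [136, 148, 148, 136]
t=20: [43, 64, 64, 43]
t=21: [179, 141, 141, 179]
t=22: [57, 57, 57, 57]
t=23: [171, 171, 171, 171]
t=24: [33, 33, 33, 33]
t=25: [99, 99, 99, 99]
t=26: [183, 183, 183, 183]
t=27: [69, 69, 69, 69]
t=28: [207, 207, 207, 207]
t=29: [141, 141, 141, 141]
t=30: [57, 57, 57, 57]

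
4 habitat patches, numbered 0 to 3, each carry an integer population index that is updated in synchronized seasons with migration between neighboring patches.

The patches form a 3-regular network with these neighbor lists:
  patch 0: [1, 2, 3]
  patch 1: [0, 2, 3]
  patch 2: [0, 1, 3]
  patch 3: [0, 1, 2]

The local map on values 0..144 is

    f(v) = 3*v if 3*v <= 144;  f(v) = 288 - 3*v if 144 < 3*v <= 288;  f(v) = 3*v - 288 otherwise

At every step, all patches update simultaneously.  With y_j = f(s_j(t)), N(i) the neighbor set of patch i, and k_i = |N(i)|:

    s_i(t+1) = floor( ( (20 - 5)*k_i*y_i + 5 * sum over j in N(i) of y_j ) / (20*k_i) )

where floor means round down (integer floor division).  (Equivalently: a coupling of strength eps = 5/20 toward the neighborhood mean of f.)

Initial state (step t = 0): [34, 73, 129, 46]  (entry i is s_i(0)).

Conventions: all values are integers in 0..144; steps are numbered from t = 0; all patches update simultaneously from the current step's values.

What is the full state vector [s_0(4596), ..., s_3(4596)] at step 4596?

Simulating step by step:
t=0: [34, 73, 129, 46]
t=1: [102, 80, 100, 126]
t=2: [26, 46, 22, 74]
t=3: [81, 121, 73, 73]
t=4: [51, 71, 67, 67]
t=5: [122, 82, 90, 90]
t=6: [65, 41, 25, 25]
t=7: [92, 112, 80, 80]
t=8: [21, 45, 45, 45]
t=9: [81, 129, 129, 129]
t=10: [58, 94, 94, 94]
t=11: [87, 15, 15, 15]
t=12: [31, 43, 43, 43]
t=13: [102, 126, 126, 126]
t=14: [36, 84, 84, 84]
t=15: [90, 42, 42, 42]
t=16: [45, 117, 117, 117]
t=17: [117, 69, 69, 69]
t=18: [67, 79, 79, 79]
t=19: [78, 54, 54, 54]
t=20: [72, 120, 120, 120]
t=21: [72, 72, 72, 72]
t=22: [72, 72, 72, 72]

Answer: [72, 72, 72, 72]
Key observation: The state at step 21, [72, 72, 72, 72], reappears at step 22: the system is in a cycle of period 1 from step 21 on.  Therefore the state at step 4596 equals the state at step 21 + ((4596 - 21) mod 1) = 21, which is [72, 72, 72, 72].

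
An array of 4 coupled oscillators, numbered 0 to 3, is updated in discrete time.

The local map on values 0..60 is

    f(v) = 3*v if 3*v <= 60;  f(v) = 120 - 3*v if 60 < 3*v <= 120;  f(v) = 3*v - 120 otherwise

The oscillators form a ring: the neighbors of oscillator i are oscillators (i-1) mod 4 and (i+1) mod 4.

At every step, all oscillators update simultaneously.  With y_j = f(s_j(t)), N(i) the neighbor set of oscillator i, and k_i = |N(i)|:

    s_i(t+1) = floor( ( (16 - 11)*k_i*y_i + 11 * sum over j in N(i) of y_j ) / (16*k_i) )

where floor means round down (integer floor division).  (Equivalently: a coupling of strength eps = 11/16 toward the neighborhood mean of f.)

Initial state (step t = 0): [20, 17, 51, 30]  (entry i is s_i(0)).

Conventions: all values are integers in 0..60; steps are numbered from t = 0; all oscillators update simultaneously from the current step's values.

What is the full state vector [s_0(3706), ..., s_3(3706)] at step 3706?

Answer: [36, 36, 36, 36]
Key observation: The state at step 19, [12, 12, 12, 12], reappears at step 21: the system is in a cycle of period 2 from step 19 on.  Therefore the state at step 3706 equals the state at step 19 + ((3706 - 19) mod 2) = 20, which is [36, 36, 36, 36].

Derivation:
t=0: [20, 17, 51, 30]
t=1: [46, 47, 38, 41]
t=2: [13, 14, 10, 9]
t=3: [35, 36, 33, 32]
t=4: [17, 16, 18, 19]
t=5: [52, 51, 52, 53]
t=6: [36, 35, 36, 36]
t=7: [13, 12, 13, 12]
t=8: [36, 38, 36, 38]
t=9: [7, 10, 7, 10]
t=10: [27, 23, 27, 23]
t=11: [47, 42, 47, 42]
t=12: [10, 16, 10, 16]
t=13: [42, 35, 42, 35]
t=14: [12, 8, 12, 8]
t=15: [27, 32, 27, 32]
t=16: [28, 34, 28, 34]
t=17: [23, 30, 23, 30]
t=18: [36, 44, 36, 44]
t=19: [12, 12, 12, 12]
t=20: [36, 36, 36, 36]
t=21: [12, 12, 12, 12]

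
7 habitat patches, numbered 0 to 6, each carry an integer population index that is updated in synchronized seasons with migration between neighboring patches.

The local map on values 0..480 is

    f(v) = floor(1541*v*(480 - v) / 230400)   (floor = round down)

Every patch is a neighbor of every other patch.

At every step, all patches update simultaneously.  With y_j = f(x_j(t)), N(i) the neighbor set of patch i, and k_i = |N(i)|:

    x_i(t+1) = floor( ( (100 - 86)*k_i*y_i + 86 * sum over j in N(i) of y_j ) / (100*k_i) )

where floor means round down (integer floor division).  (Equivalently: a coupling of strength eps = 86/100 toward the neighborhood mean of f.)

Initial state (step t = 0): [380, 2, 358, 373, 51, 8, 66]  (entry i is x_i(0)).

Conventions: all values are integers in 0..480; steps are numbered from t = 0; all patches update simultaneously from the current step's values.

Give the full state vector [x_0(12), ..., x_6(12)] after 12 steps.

Simulating step by step:
t=0: [380, 2, 358, 373, 51, 8, 66]
t=1: [166, 167, 166, 166, 167, 167, 167]
t=2: [348, 348, 348, 348, 348, 348, 348]
t=3: [307, 307, 307, 307, 307, 307, 307]
t=4: [355, 355, 355, 355, 355, 355, 355]
t=5: [296, 296, 296, 296, 296, 296, 296]
t=6: [364, 364, 364, 364, 364, 364, 364]
t=7: [282, 282, 282, 282, 282, 282, 282]
t=8: [373, 373, 373, 373, 373, 373, 373]
t=9: [266, 266, 266, 266, 266, 266, 266]
t=10: [380, 380, 380, 380, 380, 380, 380]
t=11: [254, 254, 254, 254, 254, 254, 254]
t=12: [383, 383, 383, 383, 383, 383, 383]

Answer: [383, 383, 383, 383, 383, 383, 383]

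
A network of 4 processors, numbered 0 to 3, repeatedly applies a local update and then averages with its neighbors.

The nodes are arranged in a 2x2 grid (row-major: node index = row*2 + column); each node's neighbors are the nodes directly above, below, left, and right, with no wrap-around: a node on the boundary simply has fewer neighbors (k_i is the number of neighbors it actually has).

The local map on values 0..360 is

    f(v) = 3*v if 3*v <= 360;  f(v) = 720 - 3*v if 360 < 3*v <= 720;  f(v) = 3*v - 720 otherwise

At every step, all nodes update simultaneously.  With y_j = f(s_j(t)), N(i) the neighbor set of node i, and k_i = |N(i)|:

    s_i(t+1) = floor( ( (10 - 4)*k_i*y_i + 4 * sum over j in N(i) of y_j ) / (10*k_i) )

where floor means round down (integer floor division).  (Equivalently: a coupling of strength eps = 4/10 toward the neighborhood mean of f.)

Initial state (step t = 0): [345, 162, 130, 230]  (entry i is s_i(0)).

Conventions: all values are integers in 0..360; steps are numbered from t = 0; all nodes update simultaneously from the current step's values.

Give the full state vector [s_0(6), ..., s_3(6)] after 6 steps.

Answer: [115, 122, 142, 223]

Derivation:
t=0: [345, 162, 130, 230]
t=1: [301, 209, 267, 130]
t=2: [144, 158, 151, 232]
t=3: [275, 210, 222, 117]
t=4: [91, 145, 123, 239]
t=5: [291, 226, 265, 129]
t=6: [115, 122, 142, 223]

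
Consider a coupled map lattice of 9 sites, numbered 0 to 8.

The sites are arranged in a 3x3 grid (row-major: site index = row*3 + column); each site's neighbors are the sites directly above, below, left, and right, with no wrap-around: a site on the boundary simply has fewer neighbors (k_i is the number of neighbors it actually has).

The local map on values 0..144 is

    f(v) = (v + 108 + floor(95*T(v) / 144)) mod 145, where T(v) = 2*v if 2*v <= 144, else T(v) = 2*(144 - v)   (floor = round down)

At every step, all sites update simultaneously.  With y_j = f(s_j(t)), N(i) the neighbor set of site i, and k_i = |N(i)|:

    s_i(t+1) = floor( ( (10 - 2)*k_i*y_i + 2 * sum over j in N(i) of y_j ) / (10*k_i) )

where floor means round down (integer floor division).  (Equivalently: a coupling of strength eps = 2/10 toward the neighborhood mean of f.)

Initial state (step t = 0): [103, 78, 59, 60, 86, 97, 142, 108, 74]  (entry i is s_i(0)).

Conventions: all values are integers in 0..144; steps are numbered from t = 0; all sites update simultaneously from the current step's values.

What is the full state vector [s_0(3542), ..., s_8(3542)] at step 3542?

Answer: [116, 116, 115, 116, 115, 115, 115, 115, 115]
Key observation: The state at step 3, [115, 115, 115, 115, 115, 116, 115, 116, 116], reappears at step 5: the system is in a cycle of period 2 from step 3 on.  Therefore the state at step 3542 equals the state at step 3 + ((3542 - 3) mod 2) = 4, which is [116, 116, 115, 116, 115, 115, 115, 115, 115].

Derivation:
t=0: [103, 78, 59, 60, 86, 97, 142, 108, 74]
t=1: [119, 125, 104, 105, 123, 121, 107, 118, 127]
t=2: [114, 113, 117, 118, 113, 114, 117, 114, 112]
t=3: [115, 115, 115, 115, 115, 116, 115, 116, 116]
t=4: [116, 116, 115, 116, 115, 115, 115, 115, 115]
t=5: [115, 115, 115, 115, 115, 116, 115, 116, 116]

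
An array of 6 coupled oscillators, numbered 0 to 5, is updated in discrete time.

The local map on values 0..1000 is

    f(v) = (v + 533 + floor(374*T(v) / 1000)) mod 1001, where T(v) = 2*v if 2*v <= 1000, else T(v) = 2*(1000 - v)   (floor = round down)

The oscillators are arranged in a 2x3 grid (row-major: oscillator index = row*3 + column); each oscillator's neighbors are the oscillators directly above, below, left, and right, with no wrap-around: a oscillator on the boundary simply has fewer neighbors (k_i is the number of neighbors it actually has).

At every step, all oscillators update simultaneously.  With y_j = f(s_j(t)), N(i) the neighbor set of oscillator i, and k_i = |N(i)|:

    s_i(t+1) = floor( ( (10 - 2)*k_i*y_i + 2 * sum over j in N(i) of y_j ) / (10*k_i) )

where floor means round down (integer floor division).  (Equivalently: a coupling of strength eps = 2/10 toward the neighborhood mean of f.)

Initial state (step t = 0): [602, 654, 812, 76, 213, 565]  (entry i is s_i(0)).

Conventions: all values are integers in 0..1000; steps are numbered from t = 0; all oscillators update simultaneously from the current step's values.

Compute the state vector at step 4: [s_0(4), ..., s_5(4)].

Answer: [724, 797, 827, 115, 196, 797]

Derivation:
t=0: [602, 654, 812, 76, 213, 565]
t=1: [455, 476, 473, 665, 826, 476]
t=2: [342, 369, 359, 439, 468, 375]
t=3: [150, 184, 163, 287, 324, 200]
t=4: [724, 797, 827, 115, 196, 797]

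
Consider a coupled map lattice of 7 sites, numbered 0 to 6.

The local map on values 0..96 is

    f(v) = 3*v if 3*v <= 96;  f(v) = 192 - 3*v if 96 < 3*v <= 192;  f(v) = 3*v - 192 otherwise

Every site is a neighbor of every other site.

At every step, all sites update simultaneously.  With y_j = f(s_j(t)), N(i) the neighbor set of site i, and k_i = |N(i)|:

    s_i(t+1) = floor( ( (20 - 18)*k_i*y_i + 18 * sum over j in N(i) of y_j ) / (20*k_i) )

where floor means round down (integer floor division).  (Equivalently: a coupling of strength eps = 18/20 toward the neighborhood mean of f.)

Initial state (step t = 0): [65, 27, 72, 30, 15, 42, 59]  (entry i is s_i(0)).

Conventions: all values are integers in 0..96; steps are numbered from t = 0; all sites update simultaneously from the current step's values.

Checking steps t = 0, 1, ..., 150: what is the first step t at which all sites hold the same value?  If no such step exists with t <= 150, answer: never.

Answer: 2
Key observation: Synchronization is absorbing here: once all sites are equal they stay equal, and step 2 is the first all-equal step.

Derivation:
t=0: [65, 27, 72, 30, 15, 42, 59]  (not all equal)
t=1: [48, 44, 47, 44, 46, 45, 47]  (not all equal)
t=2: [54, 54, 54, 54, 54, 54, 54]  (all equal)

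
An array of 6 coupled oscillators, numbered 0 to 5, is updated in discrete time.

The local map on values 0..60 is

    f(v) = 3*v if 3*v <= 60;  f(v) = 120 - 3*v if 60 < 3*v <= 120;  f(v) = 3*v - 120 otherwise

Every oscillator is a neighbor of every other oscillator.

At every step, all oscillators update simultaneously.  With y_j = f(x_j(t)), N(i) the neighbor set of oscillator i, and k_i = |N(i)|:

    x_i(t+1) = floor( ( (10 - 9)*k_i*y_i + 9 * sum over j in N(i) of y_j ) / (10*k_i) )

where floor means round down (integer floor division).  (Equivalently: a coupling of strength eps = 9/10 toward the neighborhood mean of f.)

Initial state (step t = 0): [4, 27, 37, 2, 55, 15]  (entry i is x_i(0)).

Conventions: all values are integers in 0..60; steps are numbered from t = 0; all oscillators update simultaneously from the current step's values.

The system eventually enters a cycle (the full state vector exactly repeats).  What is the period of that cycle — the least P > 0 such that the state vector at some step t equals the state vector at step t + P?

Simulating step by step:
t=0: [4, 27, 37, 2, 55, 15]
t=1: [27, 24, 27, 27, 24, 24]
t=2: [43, 43, 43, 43, 43, 43]
t=3: [9, 9, 9, 9, 9, 9]
t=4: [27, 27, 27, 27, 27, 27]
t=5: [39, 39, 39, 39, 39, 39]
t=6: [3, 3, 3, 3, 3, 3]
t=7: [9, 9, 9, 9, 9, 9]

Answer: 4
Key observation: The state at step 3, [9, 9, 9, 9, 9, 9], reappears at step 7 — and no state repeats earlier — so the cycle the system enters has period 4.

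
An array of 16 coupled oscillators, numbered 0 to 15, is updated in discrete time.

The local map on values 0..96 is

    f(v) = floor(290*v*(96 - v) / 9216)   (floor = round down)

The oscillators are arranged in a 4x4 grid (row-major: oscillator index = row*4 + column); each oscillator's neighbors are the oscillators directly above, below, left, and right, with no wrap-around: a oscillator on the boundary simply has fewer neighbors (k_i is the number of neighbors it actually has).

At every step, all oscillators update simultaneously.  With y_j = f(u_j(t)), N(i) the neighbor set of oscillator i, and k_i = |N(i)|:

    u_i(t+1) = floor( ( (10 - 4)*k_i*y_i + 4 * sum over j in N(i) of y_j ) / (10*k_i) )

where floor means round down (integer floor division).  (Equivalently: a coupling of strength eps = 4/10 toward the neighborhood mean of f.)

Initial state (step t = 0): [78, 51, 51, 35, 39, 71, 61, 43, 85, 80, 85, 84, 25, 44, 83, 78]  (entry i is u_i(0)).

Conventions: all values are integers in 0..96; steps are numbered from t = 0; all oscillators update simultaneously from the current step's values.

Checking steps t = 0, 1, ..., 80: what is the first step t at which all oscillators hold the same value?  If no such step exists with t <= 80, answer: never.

Answer: never
Key observation: The state at step 12 reappears at step 14 — the system is in a cycle of period 2 from step 12 on.  No step 0..14 is synchronized, and the cycle repeats forever, so no step up to 80 (or ever) has all oscillators equal.

Derivation:
t=0: [78, 51, 51, 35, 39, 71, 61, 43, 85, 80, 85, 84, 25, 44, 83, 78]  (not all equal)
t=1: [54, 66, 70, 68, 58, 57, 62, 64, 39, 42, 34, 37, 53, 59, 39, 39]  (not all equal)
t=2: [68, 63, 59, 59, 69, 68, 65, 64, 69, 69, 67, 67, 70, 68, 68, 68]  (not all equal)
t=3: [60, 63, 66, 67, 58, 59, 63, 64, 57, 58, 60, 61, 57, 58, 59, 59]  (not all equal)
t=4: [67, 65, 62, 61, 68, 67, 65, 64, 69, 68, 67, 66, 69, 68, 68, 67]  (not all equal)
t=5: [61, 62, 65, 66, 59, 61, 63, 64, 58, 59, 60, 62, 58, 58, 59, 60]  (not all equal)
t=6: [67, 65, 63, 62, 67, 66, 65, 64, 68, 68, 66, 66, 69, 68, 67, 67]  (not all equal)
t=7: [61, 62, 64, 65, 60, 61, 63, 63, 59, 59, 61, 62, 58, 59, 60, 61]  (not all equal)
t=8: [66, 66, 64, 63, 67, 66, 65, 64, 68, 67, 66, 66, 68, 68, 67, 66]  (not all equal)
t=9: [61, 62, 63, 64, 61, 61, 63, 63, 59, 60, 61, 62, 59, 59, 61, 61]  (not all equal)
t=10: [66, 66, 65, 64, 67, 66, 65, 65, 67, 67, 66, 66, 68, 67, 67, 66]  (not all equal)
t=11: [61, 62, 63, 63, 61, 61, 62, 63, 60, 61, 61, 62, 59, 60, 61, 61]  (not all equal)
t=12: [66, 66, 65, 65, 67, 66, 66, 65, 67, 67, 66, 66, 67, 67, 67, 66]  (not all equal)
t=13: [61, 62, 62, 63, 61, 61, 62, 62, 61, 61, 61, 62, 61, 61, 61, 61]  (not all equal)
t=14: [66, 66, 65, 65, 67, 66, 66, 65, 67, 67, 66, 66, 67, 67, 67, 66]  (not all equal)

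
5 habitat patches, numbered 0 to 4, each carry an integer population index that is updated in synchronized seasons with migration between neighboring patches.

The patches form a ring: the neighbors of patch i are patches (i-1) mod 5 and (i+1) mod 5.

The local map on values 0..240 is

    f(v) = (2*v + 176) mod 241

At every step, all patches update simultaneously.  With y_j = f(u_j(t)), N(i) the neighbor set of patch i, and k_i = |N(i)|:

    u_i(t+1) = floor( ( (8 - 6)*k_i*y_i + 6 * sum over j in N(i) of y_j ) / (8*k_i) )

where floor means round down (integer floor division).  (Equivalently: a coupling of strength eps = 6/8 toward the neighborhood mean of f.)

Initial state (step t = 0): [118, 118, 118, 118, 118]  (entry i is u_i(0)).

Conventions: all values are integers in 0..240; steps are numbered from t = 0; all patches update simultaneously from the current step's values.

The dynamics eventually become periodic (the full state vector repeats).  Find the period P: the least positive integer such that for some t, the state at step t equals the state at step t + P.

Simulating step by step:
t=0: [118, 118, 118, 118, 118]
t=1: [171, 171, 171, 171, 171]
t=2: [36, 36, 36, 36, 36]
t=3: [7, 7, 7, 7, 7]
t=4: [190, 190, 190, 190, 190]
t=5: [74, 74, 74, 74, 74]
t=6: [83, 83, 83, 83, 83]
t=7: [101, 101, 101, 101, 101]
t=8: [137, 137, 137, 137, 137]
t=9: [209, 209, 209, 209, 209]
t=10: [112, 112, 112, 112, 112]
t=11: [159, 159, 159, 159, 159]
t=12: [12, 12, 12, 12, 12]
t=13: [200, 200, 200, 200, 200]
t=14: [94, 94, 94, 94, 94]
t=15: [123, 123, 123, 123, 123]
t=16: [181, 181, 181, 181, 181]
t=17: [56, 56, 56, 56, 56]
t=18: [47, 47, 47, 47, 47]
t=19: [29, 29, 29, 29, 29]
t=20: [234, 234, 234, 234, 234]
t=21: [162, 162, 162, 162, 162]
t=22: [18, 18, 18, 18, 18]
t=23: [212, 212, 212, 212, 212]
t=24: [118, 118, 118, 118, 118]

Answer: 24
Key observation: The state at step 0, [118, 118, 118, 118, 118], reappears at step 24 — and no state repeats earlier — so the cycle the system enters has period 24.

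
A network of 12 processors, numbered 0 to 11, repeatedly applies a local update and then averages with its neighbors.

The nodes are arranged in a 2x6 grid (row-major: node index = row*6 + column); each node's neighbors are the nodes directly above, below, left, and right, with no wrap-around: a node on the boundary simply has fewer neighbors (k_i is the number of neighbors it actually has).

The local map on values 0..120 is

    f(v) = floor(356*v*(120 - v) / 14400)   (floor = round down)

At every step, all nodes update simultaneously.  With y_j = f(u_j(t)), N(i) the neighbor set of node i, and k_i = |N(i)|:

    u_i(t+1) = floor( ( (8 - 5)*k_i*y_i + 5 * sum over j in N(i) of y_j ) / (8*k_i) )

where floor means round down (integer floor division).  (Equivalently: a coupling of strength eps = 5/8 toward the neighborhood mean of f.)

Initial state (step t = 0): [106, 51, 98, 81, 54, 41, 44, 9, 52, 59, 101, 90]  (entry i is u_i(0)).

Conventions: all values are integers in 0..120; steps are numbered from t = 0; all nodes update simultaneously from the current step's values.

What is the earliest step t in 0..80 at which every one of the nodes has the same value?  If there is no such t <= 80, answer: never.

Simulating step by step:
t=0: [106, 51, 98, 81, 54, 41, 44, 9, 52, 59, 101, 90]  (not all equal)
t=1: [66, 55, 72, 76, 75, 78, 49, 62, 67, 77, 68, 64]  (not all equal)
t=2: [87, 87, 85, 82, 83, 83, 87, 87, 85, 83, 85, 85]  (not all equal)
t=3: [70, 70, 73, 75, 75, 74, 70, 70, 72, 74, 73, 73]  (not all equal)
t=4: [86, 85, 84, 83, 83, 83, 86, 85, 84, 84, 83, 84]  (not all equal)
t=5: [72, 73, 74, 74, 75, 74, 72, 73, 73, 74, 74, 74]  (not all equal)
t=6: [84, 84, 84, 83, 83, 83, 84, 84, 84, 84, 83, 84]  (not all equal)
t=7: [74, 74, 74, 74, 75, 74, 74, 74, 74, 74, 74, 74]  (not all equal)
t=8: [84, 84, 84, 83, 83, 83, 84, 84, 84, 84, 83, 84]  (not all equal)

Answer: never
Key observation: The state at step 6 reappears at step 8 — the system is in a cycle of period 2 from step 6 on.  No step 0..8 is synchronized, and the cycle repeats forever, so no step up to 80 (or ever) has all nodes equal.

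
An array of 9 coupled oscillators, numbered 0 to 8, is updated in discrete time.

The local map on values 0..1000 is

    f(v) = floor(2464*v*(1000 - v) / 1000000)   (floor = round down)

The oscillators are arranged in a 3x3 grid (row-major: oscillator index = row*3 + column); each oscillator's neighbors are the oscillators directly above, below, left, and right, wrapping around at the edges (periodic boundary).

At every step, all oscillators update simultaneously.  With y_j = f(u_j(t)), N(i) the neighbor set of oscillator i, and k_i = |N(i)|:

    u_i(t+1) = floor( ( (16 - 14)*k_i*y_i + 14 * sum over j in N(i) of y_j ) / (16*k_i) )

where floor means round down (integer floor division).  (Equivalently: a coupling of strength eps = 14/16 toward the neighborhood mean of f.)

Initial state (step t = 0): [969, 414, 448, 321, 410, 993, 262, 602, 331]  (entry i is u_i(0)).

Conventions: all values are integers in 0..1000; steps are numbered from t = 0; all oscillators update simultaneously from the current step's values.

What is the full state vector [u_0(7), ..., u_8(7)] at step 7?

Answer: [594, 594, 594, 594, 594, 594, 594, 594, 594]

Derivation:
t=0: [969, 414, 448, 321, 410, 993, 262, 602, 331]
t=1: [494, 483, 345, 321, 455, 502, 441, 558, 438]
t=2: [583, 599, 605, 602, 595, 582, 593, 609, 597]
t=3: [591, 591, 594, 595, 591, 591, 592, 591, 591]
t=4: [594, 594, 594, 594, 594, 594, 594, 595, 594]
t=5: [594, 593, 594, 594, 593, 594, 593, 593, 593]
t=6: [594, 594, 594, 594, 594, 594, 594, 594, 594]
t=7: [594, 594, 594, 594, 594, 594, 594, 594, 594]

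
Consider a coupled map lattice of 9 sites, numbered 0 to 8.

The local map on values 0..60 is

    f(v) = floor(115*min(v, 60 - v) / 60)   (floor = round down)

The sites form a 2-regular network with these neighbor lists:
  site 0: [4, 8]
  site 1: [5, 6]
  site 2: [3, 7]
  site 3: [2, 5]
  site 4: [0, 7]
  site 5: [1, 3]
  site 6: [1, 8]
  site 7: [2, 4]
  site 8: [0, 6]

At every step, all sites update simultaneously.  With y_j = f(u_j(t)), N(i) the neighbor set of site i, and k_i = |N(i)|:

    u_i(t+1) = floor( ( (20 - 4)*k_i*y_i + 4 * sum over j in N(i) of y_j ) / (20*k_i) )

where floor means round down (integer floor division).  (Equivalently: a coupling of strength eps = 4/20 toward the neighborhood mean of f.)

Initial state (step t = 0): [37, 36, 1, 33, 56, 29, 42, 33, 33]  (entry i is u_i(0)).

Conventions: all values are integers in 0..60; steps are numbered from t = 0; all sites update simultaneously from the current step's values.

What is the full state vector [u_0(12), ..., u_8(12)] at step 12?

Answer: [50, 24, 40, 40, 52, 43, 30, 35, 43]

Derivation:
t=0: [37, 36, 1, 33, 56, 29, 42, 33, 33]
t=1: [41, 45, 11, 46, 15, 53, 36, 41, 48]
t=2: [33, 28, 23, 24, 29, 15, 41, 33, 26]
t=3: [51, 48, 44, 44, 54, 32, 39, 50, 47]
t=4: [17, 27, 28, 32, 12, 47, 36, 19, 24]
t=5: [32, 47, 51, 50, 25, 29, 46, 36, 44]
t=6: [50, 27, 20, 22, 47, 48, 26, 43, 31]
t=7: [23, 48, 37, 39, 24, 27, 49, 31, 50]
t=8: [41, 25, 44, 41, 46, 47, 21, 53, 21]
t=9: [35, 44, 28, 34, 25, 27, 40, 16, 39]
t=10: [46, 32, 50, 49, 45, 48, 37, 34, 40]
t=11: [27, 49, 22, 21, 29, 25, 44, 43, 37]
t=12: [50, 24, 40, 40, 52, 43, 30, 35, 43]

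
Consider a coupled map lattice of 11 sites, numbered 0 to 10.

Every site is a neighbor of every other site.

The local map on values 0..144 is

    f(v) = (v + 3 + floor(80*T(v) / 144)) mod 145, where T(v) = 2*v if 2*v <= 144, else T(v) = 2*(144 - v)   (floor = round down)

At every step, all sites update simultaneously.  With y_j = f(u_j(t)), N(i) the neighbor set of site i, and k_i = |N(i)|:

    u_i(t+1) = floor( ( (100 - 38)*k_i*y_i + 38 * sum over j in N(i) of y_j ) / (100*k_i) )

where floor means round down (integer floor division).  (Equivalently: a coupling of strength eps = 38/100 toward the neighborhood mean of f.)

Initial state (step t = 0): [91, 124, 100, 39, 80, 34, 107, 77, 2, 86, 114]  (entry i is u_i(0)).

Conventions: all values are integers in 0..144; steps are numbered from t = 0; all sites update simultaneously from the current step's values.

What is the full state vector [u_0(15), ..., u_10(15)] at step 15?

Answer: [99, 55, 55, 55, 99, 55, 55, 99, 99, 99, 55]

Derivation:
t=0: [91, 124, 100, 39, 80, 34, 107, 77, 2, 86, 114]
t=1: [12, 10, 11, 57, 13, 51, 11, 13, 12, 13, 11]
t=2: [34, 32, 33, 89, 35, 82, 33, 35, 34, 35, 33]
t=3: [68, 66, 67, 30, 69, 30, 67, 69, 68, 69, 67]
t=4: [27, 109, 111, 65, 28, 65, 111, 28, 27, 28, 111]
t=5: [57, 25, 25, 104, 59, 104, 25, 59, 57, 59, 25]
t=6: [104, 64, 64, 36, 106, 36, 64, 106, 104, 106, 64]
t=7: [31, 108, 108, 74, 31, 74, 108, 31, 31, 31, 108]
t=8: [54, 18, 18, 19, 54, 19, 18, 54, 54, 54, 18]
t=9: [99, 55, 55, 56, 99, 56, 55, 99, 99, 99, 55]
t=10: [32, 97, 97, 99, 32, 99, 97, 32, 32, 32, 97]
t=11: [55, 18, 18, 18, 55, 18, 18, 55, 55, 55, 18]
t=12: [101, 55, 55, 55, 101, 55, 55, 101, 101, 101, 55]
t=13: [31, 97, 97, 97, 31, 97, 97, 31, 31, 31, 97]
t=14: [54, 18, 18, 18, 54, 18, 18, 54, 54, 54, 18]
t=15: [99, 55, 55, 55, 99, 55, 55, 99, 99, 99, 55]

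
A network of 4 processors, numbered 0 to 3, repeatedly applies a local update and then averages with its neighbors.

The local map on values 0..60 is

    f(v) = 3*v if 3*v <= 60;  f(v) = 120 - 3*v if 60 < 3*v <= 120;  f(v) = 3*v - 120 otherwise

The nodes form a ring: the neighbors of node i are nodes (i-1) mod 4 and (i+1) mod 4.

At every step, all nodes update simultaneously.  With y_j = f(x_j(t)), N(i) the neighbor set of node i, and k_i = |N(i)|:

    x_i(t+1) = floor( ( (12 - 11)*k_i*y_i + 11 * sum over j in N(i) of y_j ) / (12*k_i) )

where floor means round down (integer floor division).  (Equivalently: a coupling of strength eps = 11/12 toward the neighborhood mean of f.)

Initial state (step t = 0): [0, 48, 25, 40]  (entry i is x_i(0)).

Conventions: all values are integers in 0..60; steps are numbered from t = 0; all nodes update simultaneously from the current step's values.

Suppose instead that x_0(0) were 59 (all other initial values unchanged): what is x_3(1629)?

Simulating step by step:
t=0: [59, 48, 25, 40]
t=1: [15, 48, 14, 46]
t=2: [23, 41, 22, 41]
t=3: [7, 48, 7, 48]
t=4: [23, 21, 23, 21]
t=5: [56, 51, 56, 51]
t=6: [34, 46, 34, 46]
t=7: [18, 18, 18, 18]
t=8: [54, 54, 54, 54]
t=9: [42, 42, 42, 42]
t=10: [6, 6, 6, 6]
t=11: [18, 18, 18, 18]

Answer: x_3(1629) = 42
Key observation: The state at step 7, [18, 18, 18, 18], reappears at step 11: the system is in a cycle of period 4 from step 7 on.  Therefore the state at step 1629 equals the state at step 7 + ((1629 - 7) mod 4) = 9, which is [42, 42, 42, 42].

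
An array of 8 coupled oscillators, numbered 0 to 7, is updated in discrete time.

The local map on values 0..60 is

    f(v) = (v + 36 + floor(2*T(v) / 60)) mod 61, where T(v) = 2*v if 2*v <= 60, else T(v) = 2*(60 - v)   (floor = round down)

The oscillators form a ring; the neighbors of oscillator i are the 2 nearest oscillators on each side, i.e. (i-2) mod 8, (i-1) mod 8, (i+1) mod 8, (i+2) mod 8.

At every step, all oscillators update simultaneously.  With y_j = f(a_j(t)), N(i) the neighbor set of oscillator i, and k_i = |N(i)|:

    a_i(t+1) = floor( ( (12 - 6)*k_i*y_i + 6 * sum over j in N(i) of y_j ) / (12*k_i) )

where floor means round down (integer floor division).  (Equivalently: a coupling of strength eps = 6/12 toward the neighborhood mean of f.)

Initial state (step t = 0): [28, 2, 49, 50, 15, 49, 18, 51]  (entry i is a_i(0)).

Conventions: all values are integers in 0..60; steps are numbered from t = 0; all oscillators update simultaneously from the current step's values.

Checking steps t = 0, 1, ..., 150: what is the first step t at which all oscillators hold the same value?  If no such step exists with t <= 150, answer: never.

Answer: 12
Key observation: Synchronization is absorbing here: once all oscillators are equal they stay equal, and step 12 is the first all-equal step.

Derivation:
t=0: [28, 2, 49, 50, 15, 49, 18, 51]  (not all equal)
t=1: [19, 28, 26, 29, 42, 31, 40, 28]  (not all equal)
t=2: [31, 10, 11, 6, 12, 8, 18, 12]  (not all equal)
t=3: [28, 41, 41, 44, 47, 46, 45, 43]  (not all equal)
t=4: [11, 16, 16, 19, 20, 20, 18, 17]  (not all equal)
t=5: [50, 52, 53, 55, 56, 56, 54, 53]  (not all equal)
t=6: [26, 27, 28, 29, 30, 30, 28, 28]  (not all equal)
t=7: [2, 3, 4, 5, 6, 6, 4, 4]  (not all equal)
t=8: [38, 39, 40, 40, 41, 41, 40, 39]  (not all equal)
t=9: [14, 15, 15, 16, 16, 16, 15, 15]  (not all equal)
t=10: [51, 51, 52, 52, 52, 52, 52, 51]  (not all equal)
t=11: [26, 26, 26, 26, 27, 26, 26, 26]  (not all equal)
t=12: [2, 2, 2, 2, 2, 2, 2, 2]  (all equal)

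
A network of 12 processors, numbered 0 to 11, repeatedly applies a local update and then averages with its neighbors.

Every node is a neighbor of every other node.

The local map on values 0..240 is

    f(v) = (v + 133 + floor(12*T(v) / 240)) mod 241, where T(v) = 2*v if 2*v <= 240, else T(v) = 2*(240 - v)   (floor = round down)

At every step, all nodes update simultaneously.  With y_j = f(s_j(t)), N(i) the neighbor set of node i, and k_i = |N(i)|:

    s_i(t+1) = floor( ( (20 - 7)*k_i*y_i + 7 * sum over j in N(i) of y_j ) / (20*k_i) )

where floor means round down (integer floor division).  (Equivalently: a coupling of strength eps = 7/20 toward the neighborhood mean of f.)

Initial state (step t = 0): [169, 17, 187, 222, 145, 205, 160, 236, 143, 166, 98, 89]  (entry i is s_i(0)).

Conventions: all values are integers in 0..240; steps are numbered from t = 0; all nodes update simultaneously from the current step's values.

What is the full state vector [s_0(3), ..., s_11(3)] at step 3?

Simulating step by step:
t=0: [169, 17, 187, 222, 145, 205, 160, 236, 143, 166, 98, 89]
t=1: [84, 135, 94, 113, 70, 104, 79, 121, 69, 82, 190, 184]
t=2: [189, 72, 195, 59, 179, 53, 185, 64, 178, 187, 103, 100]
t=3: [94, 172, 97, 163, 89, 159, 92, 167, 88, 93, 44, 42]

Answer: [94, 172, 97, 163, 89, 159, 92, 167, 88, 93, 44, 42]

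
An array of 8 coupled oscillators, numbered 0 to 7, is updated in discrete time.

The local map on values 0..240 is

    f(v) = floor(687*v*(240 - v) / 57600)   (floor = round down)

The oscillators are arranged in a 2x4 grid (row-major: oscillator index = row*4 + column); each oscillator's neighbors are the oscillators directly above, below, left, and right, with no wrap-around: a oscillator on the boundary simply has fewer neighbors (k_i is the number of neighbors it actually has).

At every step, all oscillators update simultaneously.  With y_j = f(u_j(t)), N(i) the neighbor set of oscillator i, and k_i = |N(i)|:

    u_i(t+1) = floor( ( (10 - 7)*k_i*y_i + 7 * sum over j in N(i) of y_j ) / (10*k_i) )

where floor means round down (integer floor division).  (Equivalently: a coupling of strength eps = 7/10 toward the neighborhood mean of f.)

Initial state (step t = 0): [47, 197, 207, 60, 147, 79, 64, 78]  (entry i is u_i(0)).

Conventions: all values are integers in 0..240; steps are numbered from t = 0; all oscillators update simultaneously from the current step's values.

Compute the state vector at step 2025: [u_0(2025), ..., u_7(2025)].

Simulating step by step:
t=0: [47, 197, 207, 60, 147, 79, 64, 78]
t=1: [124, 109, 109, 119, 139, 138, 129, 136]
t=2: [169, 169, 170, 169, 168, 168, 168, 169]
t=3: [143, 142, 142, 142, 143, 143, 143, 143]
t=4: [165, 165, 165, 165, 165, 165, 165, 165]
t=5: [147, 147, 147, 147, 147, 147, 147, 147]
t=6: [163, 163, 163, 163, 163, 163, 163, 163]
t=7: [149, 149, 149, 149, 149, 149, 149, 149]
t=8: [161, 161, 161, 161, 161, 161, 161, 161]
t=9: [151, 151, 151, 151, 151, 151, 151, 151]
t=10: [160, 160, 160, 160, 160, 160, 160, 160]
t=11: [152, 152, 152, 152, 152, 152, 152, 152]
t=12: [159, 159, 159, 159, 159, 159, 159, 159]
t=13: [153, 153, 153, 153, 153, 153, 153, 153]
t=14: [158, 158, 158, 158, 158, 158, 158, 158]
t=15: [154, 154, 154, 154, 154, 154, 154, 154]
t=16: [157, 157, 157, 157, 157, 157, 157, 157]
t=17: [155, 155, 155, 155, 155, 155, 155, 155]
t=18: [157, 157, 157, 157, 157, 157, 157, 157]

Answer: [155, 155, 155, 155, 155, 155, 155, 155]
Key observation: The state at step 16, [157, 157, 157, 157, 157, 157, 157, 157], reappears at step 18: the system is in a cycle of period 2 from step 16 on.  Therefore the state at step 2025 equals the state at step 16 + ((2025 - 16) mod 2) = 17, which is [155, 155, 155, 155, 155, 155, 155, 155].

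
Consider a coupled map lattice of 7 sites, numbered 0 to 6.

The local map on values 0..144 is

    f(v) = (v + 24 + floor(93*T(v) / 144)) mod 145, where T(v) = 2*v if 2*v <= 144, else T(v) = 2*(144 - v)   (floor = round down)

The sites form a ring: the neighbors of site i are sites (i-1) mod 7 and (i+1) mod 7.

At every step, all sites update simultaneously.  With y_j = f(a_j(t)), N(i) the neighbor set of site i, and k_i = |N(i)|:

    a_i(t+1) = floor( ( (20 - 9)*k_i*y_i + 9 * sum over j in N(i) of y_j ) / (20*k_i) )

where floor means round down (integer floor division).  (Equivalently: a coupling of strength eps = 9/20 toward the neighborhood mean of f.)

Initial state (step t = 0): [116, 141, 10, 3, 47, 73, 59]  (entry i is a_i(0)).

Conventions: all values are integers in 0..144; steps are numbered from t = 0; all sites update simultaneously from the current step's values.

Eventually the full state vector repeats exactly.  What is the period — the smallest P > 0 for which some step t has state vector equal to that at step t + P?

Simulating step by step:
t=0: [116, 141, 10, 3, 47, 73, 59]
t=1: [25, 29, 37, 56, 88, 56, 24]
t=2: [82, 92, 81, 36, 24, 30, 63]
t=3: [36, 39, 54, 85, 88, 73, 42]
t=4: [110, 86, 35, 31, 40, 59, 99]
t=5: [34, 52, 87, 101, 87, 41, 30]
t=6: [108, 110, 61, 36, 55, 93, 99]
t=7: [33, 29, 40, 63, 34, 29, 35]
t=8: [98, 97, 88, 61, 80, 95, 99]
t=9: [36, 36, 33, 27, 34, 37, 36]
t=10: [106, 104, 97, 91, 98, 105, 106]
t=11: [34, 34, 36, 37, 36, 34, 34]
t=12: [101, 102, 105, 107, 105, 102, 101]
t=13: [35, 34, 34, 33, 34, 34, 35]
t=14: [103, 101, 100, 99, 100, 101, 103]
t=15: [34, 34, 35, 35, 35, 34, 34]
t=16: [101, 101, 103, 104, 103, 101, 101]
t=17: [35, 34, 34, 34, 34, 34, 35]
t=18: [103, 101, 101, 101, 101, 101, 103]
t=19: [34, 34, 35, 35, 35, 34, 34]

Answer: 4
Key observation: The state at step 15, [34, 34, 35, 35, 35, 34, 34], reappears at step 19 — and no state repeats earlier — so the cycle the system enters has period 4.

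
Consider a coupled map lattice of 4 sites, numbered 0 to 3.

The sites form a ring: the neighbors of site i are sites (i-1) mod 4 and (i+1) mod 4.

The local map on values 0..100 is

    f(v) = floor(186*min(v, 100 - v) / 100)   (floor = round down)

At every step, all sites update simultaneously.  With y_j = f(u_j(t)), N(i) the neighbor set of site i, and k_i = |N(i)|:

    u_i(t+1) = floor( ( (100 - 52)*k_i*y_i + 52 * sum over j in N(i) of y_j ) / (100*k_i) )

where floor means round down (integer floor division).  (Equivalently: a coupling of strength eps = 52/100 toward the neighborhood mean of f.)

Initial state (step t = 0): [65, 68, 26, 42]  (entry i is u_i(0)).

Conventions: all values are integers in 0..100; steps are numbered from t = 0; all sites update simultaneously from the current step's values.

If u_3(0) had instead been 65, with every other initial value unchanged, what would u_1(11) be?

Simulating step by step:
t=0: [65, 68, 26, 65]
t=1: [63, 57, 55, 60]
t=2: [72, 77, 79, 74]
t=3: [48, 43, 42, 46]
t=4: [85, 81, 80, 84]
t=5: [29, 33, 34, 30]
t=6: [55, 59, 60, 56]
t=7: [80, 77, 76, 79]
t=8: [38, 41, 42, 39]
t=9: [72, 74, 75, 73]
t=10: [50, 48, 47, 49]
t=11: [91, 89, 88, 90]

Answer: u_1(11) = 89
Key observation: This trace re-runs the system from the modified initial state.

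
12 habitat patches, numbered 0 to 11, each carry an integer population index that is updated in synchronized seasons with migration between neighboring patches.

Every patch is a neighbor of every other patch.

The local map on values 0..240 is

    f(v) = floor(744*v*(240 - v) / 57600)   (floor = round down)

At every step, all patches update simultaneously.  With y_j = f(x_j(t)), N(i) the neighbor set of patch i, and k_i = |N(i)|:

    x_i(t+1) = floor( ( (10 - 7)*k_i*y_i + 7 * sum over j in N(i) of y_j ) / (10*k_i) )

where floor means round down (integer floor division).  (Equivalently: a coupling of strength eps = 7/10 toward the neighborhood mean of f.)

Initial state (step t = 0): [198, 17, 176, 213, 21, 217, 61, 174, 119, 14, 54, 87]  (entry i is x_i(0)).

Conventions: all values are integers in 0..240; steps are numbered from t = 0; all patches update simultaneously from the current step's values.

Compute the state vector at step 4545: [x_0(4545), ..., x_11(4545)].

Answer: [136, 136, 136, 136, 136, 136, 136, 136, 136, 136, 136, 136]
Key observation: The state at step 4, [182, 182, 182, 182, 182, 182, 182, 182, 182, 182, 182, 182], reappears at step 6: the system is in a cycle of period 2 from step 4 on.  Therefore the state at step 4545 equals the state at step 4 + ((4545 - 4) mod 2) = 5, which is [136, 136, 136, 136, 136, 136, 136, 136, 136, 136, 136, 136].

Derivation:
t=0: [198, 17, 176, 213, 21, 217, 61, 174, 119, 14, 54, 87]
t=1: [108, 94, 117, 100, 97, 98, 116, 118, 127, 92, 113, 123]
t=2: [182, 180, 182, 181, 181, 181, 182, 182, 182, 180, 182, 182]
t=3: [136, 137, 136, 136, 136, 136, 136, 136, 136, 137, 136, 136]
t=4: [182, 182, 182, 182, 182, 182, 182, 182, 182, 182, 182, 182]
t=5: [136, 136, 136, 136, 136, 136, 136, 136, 136, 136, 136, 136]
t=6: [182, 182, 182, 182, 182, 182, 182, 182, 182, 182, 182, 182]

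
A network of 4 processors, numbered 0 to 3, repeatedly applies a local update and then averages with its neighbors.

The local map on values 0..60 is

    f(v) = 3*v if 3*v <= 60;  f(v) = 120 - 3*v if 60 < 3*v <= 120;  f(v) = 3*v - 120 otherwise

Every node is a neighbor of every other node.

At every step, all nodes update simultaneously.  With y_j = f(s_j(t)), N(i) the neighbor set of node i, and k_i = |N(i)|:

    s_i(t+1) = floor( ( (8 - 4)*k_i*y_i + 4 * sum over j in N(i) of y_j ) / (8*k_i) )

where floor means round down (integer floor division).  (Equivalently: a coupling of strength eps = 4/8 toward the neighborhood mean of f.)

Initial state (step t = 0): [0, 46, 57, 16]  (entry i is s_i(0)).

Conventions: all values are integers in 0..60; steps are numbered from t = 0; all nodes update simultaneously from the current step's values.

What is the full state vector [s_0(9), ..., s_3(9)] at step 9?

Answer: [23, 27, 24, 23]

Derivation:
t=0: [0, 46, 57, 16]
t=1: [19, 25, 36, 35]
t=2: [40, 36, 25, 26]
t=3: [16, 20, 31, 30]
t=4: [43, 47, 36, 37]
t=5: [11, 15, 12, 11]
t=6: [35, 39, 36, 35]
t=7: [12, 8, 11, 12]
t=8: [33, 29, 32, 33]
t=9: [23, 27, 24, 23]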